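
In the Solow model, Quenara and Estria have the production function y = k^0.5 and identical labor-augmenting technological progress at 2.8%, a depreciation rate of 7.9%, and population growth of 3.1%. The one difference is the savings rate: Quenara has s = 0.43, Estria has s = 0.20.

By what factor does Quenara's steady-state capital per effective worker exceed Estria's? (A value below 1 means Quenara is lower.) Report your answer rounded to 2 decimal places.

ratio ≈ 4.62

Steady-state k* = [s/(n + g + δ)]^(1/(1−α)), so the ratio is [ (s_Q/(n + g + δ)_Q) / (s_E/(n + g + δ)_E) ]^2.
s_Q/(n + g + δ)_Q = 0.43/0.138 = 3.1159; s_E/(n + g + δ)_E = 0.20/0.138 = 1.4493.
Ratio = (3.1159/1.4493)^2 = 2.1499^2 ≈ 4.6221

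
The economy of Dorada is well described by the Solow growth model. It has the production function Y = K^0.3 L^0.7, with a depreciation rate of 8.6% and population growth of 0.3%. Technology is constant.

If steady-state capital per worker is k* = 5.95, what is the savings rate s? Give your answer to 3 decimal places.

Steady state requires s·f(k) = (n + δ)·k, i.e. s·k^α = (n + δ)·k.
So s / (n + δ) = (k*)^(1−α) = 5.95^0.7 = 3.4847.
Therefore s = 3.4847 × (n + δ) = 3.4847 × 0.089 = 0.3101.

s ≈ 0.310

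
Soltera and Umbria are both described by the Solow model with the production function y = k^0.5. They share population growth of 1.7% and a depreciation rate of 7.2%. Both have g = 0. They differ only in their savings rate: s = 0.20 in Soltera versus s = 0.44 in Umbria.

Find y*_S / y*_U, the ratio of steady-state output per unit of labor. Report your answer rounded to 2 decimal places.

Steady-state y* = [s/(n + δ)]^(α/(1−α)), so the ratio is [ (s_S/(n + δ)_S) / (s_U/(n + δ)_U) ]^1.
s_S/(n + δ)_S = 0.20/0.089 = 2.2472; s_U/(n + δ)_U = 0.44/0.089 = 4.9438.
Ratio = (2.2472/4.9438)^1 = 0.4545^1 ≈ 0.4545

y*_S / y*_U ≈ 0.45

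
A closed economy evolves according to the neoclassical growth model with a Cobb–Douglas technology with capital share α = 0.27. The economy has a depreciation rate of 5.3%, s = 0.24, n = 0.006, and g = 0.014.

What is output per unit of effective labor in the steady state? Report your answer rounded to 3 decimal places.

y* = 1.553

In steady state, investment equals break-even investment: s·k^α = (n + g + δ)·k.
Rearranging, k^(1−α) = s / (n + g + δ).
k^0.73 = 0.24 / (0.006 + 0.014 + 0.053) = 0.24 / 0.073 = 3.2877
k* = 3.2877^(1/0.73) ≈ 5.1059
y* = (k*)^α = 5.1059^0.27 ≈ 1.5530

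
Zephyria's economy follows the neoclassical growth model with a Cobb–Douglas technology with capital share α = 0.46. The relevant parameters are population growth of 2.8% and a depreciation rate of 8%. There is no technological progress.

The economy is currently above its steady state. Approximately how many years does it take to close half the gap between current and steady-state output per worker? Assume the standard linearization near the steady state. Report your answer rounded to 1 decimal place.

t_½ ≈ 11.9 years

Near the steady state the convergence rate is λ = (1 − α)(n + δ).
λ = (1 − 0.46) × 0.108 = 0.54 × 0.108 = 0.05832
Half-life = ln 2 / λ = 0.6931 / 0.05832 ≈ 11.88 years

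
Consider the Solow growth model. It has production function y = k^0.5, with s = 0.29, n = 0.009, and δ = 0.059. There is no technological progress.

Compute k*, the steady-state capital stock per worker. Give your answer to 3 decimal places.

Steady state requires s·f(k) = (n + δ)·k, i.e. s·k^α = (n + δ)·k.
Dividing both sides by k: k^(1−α) = s / (n + δ).
k^0.5 = 0.29 / (0.009 + 0.059) = 0.29 / 0.068 = 4.2647
k* = 4.2647^(1/0.5) ≈ 18.1877

k* = 18.188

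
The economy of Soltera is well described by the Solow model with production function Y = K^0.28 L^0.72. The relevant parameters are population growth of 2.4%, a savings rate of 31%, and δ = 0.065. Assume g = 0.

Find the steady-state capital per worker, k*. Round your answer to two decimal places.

In steady state, investment equals break-even investment: s·k^α = (n + δ)·k.
Rearranging, k^(1−α) = s / (n + δ).
k^0.72 = 0.31 / (0.024 + 0.065) = 0.31 / 0.089 = 3.4831
k* = 3.4831^(1/0.72) ≈ 5.6589

k* = 5.66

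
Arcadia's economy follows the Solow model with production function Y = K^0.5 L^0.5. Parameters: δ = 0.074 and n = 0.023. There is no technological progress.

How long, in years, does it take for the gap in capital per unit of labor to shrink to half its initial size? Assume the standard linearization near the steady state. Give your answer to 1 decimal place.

half-life ≈ 14.3 years

Near the steady state the convergence rate is λ = (1 − α)(n + δ).
λ = (1 − 0.5) × 0.097 = 0.5 × 0.097 = 0.0485
Half-life = ln 2 / λ = 0.6931 / 0.0485 ≈ 14.29 years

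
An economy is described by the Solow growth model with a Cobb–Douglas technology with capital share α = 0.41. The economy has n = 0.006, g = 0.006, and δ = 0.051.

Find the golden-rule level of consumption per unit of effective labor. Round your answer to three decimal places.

c_gold ≈ 2.168

At the golden rule, f'(k) = n + g + δ, so α·k^(α−1) = n + g + δ and k_gold = (α/(n + g + δ))^(1/(1−α)).
k_gold = (0.41/0.063)^(1/0.59) = 6.5079^1.6949 ≈ 23.9167
c_gold = f(k_gold) − (n + g + δ)·k_gold = 3.6751 − 0.063×23.9167 ≈ 2.1683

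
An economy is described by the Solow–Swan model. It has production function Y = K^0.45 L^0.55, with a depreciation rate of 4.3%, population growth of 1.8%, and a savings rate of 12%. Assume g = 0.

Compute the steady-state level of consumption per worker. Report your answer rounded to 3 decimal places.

c* ≈ 1.531

In steady state, investment equals break-even investment: s·k^α = (n + δ)·k.
Dividing both sides by k: k^(1−α) = s / (n + δ).
k^0.55 = 0.12 / (0.018 + 0.043) = 0.12 / 0.061 = 1.9672
k* = 1.9672^(1/0.55) ≈ 3.4219
y* = (k*)^α = 3.4219^0.45 ≈ 1.7395
c* = (1 − s)·y* = (1 − 0.12) × 1.7395 ≈ 1.5308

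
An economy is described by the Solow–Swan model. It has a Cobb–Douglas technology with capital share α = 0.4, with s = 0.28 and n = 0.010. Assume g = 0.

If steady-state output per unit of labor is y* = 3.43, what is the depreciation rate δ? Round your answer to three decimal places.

δ ≈ 0.034

Steady state requires s·f(k) = (n + δ)·k, i.e. s·k^α = (n + δ)·k.
Since y* = [s/(n + δ)]^(α/(1−α)), we have s/(n + δ) = (y*)^((1−α)/α) = 3.43^1.5 = 6.3524.
Therefore n + δ = s / 6.3524 = 0.28 / 6.3524 = 0.0441, so δ = 0.0441 − 0.010 = 0.0341.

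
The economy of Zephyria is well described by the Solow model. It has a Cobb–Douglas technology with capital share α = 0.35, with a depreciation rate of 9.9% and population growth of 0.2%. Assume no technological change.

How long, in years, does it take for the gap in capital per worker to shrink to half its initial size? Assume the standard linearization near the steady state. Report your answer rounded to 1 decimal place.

half-life ≈ 10.6 years

Near the steady state the convergence rate is λ = (1 − α)(n + δ).
λ = (1 − 0.35) × 0.101 = 0.65 × 0.101 = 0.06565
Half-life = ln 2 / λ = 0.6931 / 0.06565 ≈ 10.56 years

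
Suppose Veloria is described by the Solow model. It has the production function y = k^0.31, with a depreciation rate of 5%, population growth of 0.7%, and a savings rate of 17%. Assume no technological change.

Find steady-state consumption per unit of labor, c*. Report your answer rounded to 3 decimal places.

c* ≈ 1.356

In steady state, investment equals break-even investment: s·k^α = (n + δ)·k.
Rearranging, k^(1−α) = s / (n + δ).
k^0.69 = 0.17 / (0.007 + 0.050) = 0.17 / 0.057 = 2.9825
k* = 2.9825^(1/0.69) ≈ 4.8730
y* = (k*)^α = 4.8730^0.31 ≈ 1.6339
c* = (1 − s)·y* = (1 − 0.17) × 1.6339 ≈ 1.3561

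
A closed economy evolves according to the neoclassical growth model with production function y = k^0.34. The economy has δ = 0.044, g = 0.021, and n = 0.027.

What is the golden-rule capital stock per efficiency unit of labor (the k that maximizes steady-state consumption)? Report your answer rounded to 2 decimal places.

The golden rule sets f'(k) = n + g + δ, i.e. α·k^(α−1) = n + g + δ.
So k^(1−α) = α / (n + g + δ) = 0.34 / 0.092 = 3.6957.
k_gold = 3.6957^(1/0.66) ≈ 7.2468

k_gold ≈ 7.25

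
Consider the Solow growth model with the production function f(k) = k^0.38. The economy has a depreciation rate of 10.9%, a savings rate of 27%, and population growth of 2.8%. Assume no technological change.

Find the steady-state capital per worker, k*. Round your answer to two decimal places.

k* ≈ 2.99

Steady state requires s·f(k) = (n + δ)·k, i.e. s·k^α = (n + δ)·k.
Dividing both sides by k: k^(1−α) = s / (n + δ).
k^0.62 = 0.27 / (0.028 + 0.109) = 0.27 / 0.137 = 1.9708
k* = 1.9708^(1/0.62) ≈ 2.9870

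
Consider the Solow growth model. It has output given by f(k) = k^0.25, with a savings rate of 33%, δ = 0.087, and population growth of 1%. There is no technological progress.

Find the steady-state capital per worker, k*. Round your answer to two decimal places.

k* ≈ 5.12

At the steady state, Δk = 0, so s·k^α = (n + δ)·k.
Dividing both sides by k: k^(1−α) = s / (n + δ).
k^0.75 = 0.33 / (0.010 + 0.087) = 0.33 / 0.097 = 3.4021
k* = 3.4021^(1/0.75) ≈ 5.1168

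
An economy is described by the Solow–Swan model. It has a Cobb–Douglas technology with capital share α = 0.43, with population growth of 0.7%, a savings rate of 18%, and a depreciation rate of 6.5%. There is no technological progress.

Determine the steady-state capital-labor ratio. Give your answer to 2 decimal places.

At the steady state, Δk = 0, so s·k^α = (n + δ)·k.
Rearranging, k^(1−α) = s / (n + δ).
k^0.57 = 0.18 / (0.007 + 0.065) = 0.18 / 0.072 = 2.5000
k* = 2.5000^(1/0.57) ≈ 4.9905

k* = 4.99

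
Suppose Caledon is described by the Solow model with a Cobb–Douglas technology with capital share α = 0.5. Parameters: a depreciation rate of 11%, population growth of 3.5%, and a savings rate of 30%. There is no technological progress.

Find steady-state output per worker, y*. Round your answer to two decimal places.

y* = 2.07

At the steady state, Δk = 0, so s·k^α = (n + δ)·k.
Dividing both sides by k: k^(1−α) = s / (n + δ).
k^0.5 = 0.30 / (0.035 + 0.110) = 0.30 / 0.145 = 2.0690
k* = 2.0690^(1/0.5) ≈ 4.2808
y* = (k*)^α = 4.2808^0.5 ≈ 2.0690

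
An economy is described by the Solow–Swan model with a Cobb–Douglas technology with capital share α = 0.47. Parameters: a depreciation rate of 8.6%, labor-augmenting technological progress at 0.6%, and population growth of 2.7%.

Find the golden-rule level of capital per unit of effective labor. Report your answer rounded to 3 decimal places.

k_gold ≈ 13.353

The golden rule sets f'(k) = n + g + δ, i.e. α·k^(α−1) = n + g + δ.
So k^(1−α) = α / (n + g + δ) = 0.47 / 0.119 = 3.9496.
k_gold = 3.9496^(1/0.53) ≈ 13.3528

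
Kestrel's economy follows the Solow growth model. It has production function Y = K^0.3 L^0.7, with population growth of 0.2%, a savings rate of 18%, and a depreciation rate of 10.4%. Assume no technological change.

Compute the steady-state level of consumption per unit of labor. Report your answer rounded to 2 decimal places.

c* = 1.03

In steady state, investment equals break-even investment: s·k^α = (n + δ)·k.
Dividing both sides by k: k^(1−α) = s / (n + δ).
k^0.7 = 0.18 / (0.002 + 0.104) = 0.18 / 0.106 = 1.6981
k* = 1.6981^(1/0.7) ≈ 2.1307
y* = (k*)^α = 2.1307^0.3 ≈ 1.2547
c* = (1 − s)·y* = (1 − 0.18) × 1.2547 ≈ 1.0289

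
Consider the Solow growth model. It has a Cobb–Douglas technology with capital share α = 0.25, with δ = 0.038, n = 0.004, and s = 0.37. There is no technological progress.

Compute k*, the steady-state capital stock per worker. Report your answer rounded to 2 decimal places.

k* = 18.19

In steady state, investment equals break-even investment: s·k^α = (n + δ)·k.
Rearranging, k^(1−α) = s / (n + δ).
k^0.75 = 0.37 / (0.004 + 0.038) = 0.37 / 0.042 = 8.8095
k* = 8.8095^(1/0.75) ≈ 18.1943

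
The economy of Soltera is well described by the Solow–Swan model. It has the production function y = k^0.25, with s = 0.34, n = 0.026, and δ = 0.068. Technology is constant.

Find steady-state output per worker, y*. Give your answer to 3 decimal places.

In steady state, investment equals break-even investment: s·k^α = (n + δ)·k.
Dividing both sides by k: k^(1−α) = s / (n + δ).
k^0.75 = 0.34 / (0.026 + 0.068) = 0.34 / 0.094 = 3.6170
k* = 3.6170^(1/0.75) ≈ 5.5522
y* = (k*)^α = 5.5522^0.25 ≈ 1.5350

y* = 1.535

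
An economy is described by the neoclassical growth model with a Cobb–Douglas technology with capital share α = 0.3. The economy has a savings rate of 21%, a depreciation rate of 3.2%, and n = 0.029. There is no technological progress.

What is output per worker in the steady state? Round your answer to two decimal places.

y* = 1.70

At the steady state, Δk = 0, so s·k^α = (n + δ)·k.
Dividing both sides by k: k^(1−α) = s / (n + δ).
k^0.7 = 0.21 / (0.029 + 0.032) = 0.21 / 0.061 = 3.4426
k* = 3.4426^(1/0.7) ≈ 5.8476
y* = (k*)^α = 5.8476^0.3 ≈ 1.6986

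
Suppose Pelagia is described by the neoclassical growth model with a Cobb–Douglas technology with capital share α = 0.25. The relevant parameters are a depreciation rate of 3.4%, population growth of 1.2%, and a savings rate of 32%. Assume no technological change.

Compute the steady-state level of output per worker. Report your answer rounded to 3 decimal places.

y* ≈ 1.909

In steady state, investment equals break-even investment: s·k^α = (n + δ)·k.
Rearranging, k^(1−α) = s / (n + δ).
k^0.75 = 0.32 / (0.012 + 0.034) = 0.32 / 0.046 = 6.9565
k* = 6.9565^(1/0.75) ≈ 13.2797
y* = (k*)^α = 13.2797^0.25 ≈ 1.9090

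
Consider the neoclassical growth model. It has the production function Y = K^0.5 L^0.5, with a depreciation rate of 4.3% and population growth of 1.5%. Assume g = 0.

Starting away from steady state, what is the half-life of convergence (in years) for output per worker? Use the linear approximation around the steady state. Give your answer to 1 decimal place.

Near the steady state the convergence rate is λ = (1 − α)(n + δ).
λ = (1 − 0.5) × 0.058 = 0.5 × 0.058 = 0.0290
Half-life = ln 2 / λ = 0.6931 / 0.0290 ≈ 23.90 years

half-life ≈ 23.9 years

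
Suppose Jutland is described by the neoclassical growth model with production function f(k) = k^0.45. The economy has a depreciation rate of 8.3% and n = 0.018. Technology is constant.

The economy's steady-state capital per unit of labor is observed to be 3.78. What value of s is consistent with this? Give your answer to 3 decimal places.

Steady state requires s·f(k) = (n + δ)·k, i.e. s·k^α = (n + δ)·k.
So s / (n + δ) = (k*)^(1−α) = 3.78^0.55 = 2.0779.
Therefore s = 2.0779 × (n + δ) = 2.0779 × 0.101 = 0.2099.

s ≈ 0.210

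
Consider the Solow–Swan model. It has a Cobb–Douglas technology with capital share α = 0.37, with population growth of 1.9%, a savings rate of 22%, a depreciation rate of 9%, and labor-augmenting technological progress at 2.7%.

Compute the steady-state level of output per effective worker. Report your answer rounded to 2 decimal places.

At the steady state, Δk = 0, so s·k^α = (n + g + δ)·k.
Rearranging, k^(1−α) = s / (n + g + δ).
k^0.63 = 0.22 / (0.019 + 0.027 + 0.090) = 0.22 / 0.136 = 1.6176
k* = 1.6176^(1/0.63) ≈ 2.1456
y* = (k*)^α = 2.1456^0.37 ≈ 1.3264

y* = 1.33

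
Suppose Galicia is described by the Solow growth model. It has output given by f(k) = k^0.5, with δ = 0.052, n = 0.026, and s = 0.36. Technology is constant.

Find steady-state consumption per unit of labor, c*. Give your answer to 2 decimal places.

At the steady state, Δk = 0, so s·k^α = (n + δ)·k.
Rearranging, k^(1−α) = s / (n + δ).
k^0.5 = 0.36 / (0.026 + 0.052) = 0.36 / 0.078 = 4.6154
k* = 4.6154^(1/0.5) ≈ 21.3019
y* = (k*)^α = 21.3019^0.5 ≈ 4.6154
c* = (1 − s)·y* = (1 − 0.36) × 4.6154 ≈ 2.9539

c* ≈ 2.95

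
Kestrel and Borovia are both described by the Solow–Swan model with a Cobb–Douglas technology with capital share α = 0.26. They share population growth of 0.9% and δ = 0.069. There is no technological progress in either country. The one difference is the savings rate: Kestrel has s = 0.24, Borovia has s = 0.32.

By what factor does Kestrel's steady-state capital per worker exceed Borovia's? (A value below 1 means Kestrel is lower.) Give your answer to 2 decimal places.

Steady-state k* = [s/(n + δ)]^(1/(1−α)), so the ratio is [ (s_K/(n + δ)_K) / (s_B/(n + δ)_B) ]^1.3514.
s_K/(n + δ)_K = 0.24/0.078 = 3.0769; s_B/(n + δ)_B = 0.32/0.078 = 4.1026.
Ratio = (3.0769/4.1026)^1.3514 = 0.7500^1.3514 ≈ 0.6779

ratio ≈ 0.68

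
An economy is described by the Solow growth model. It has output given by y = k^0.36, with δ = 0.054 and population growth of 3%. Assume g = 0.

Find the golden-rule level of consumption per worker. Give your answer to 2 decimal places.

c_gold ≈ 1.45

At the golden rule, f'(k) = n + δ, so α·k^(α−1) = n + δ and k_gold = (α/(n + δ))^(1/(1−α)).
k_gold = (0.36/0.084)^(1/0.64) = 4.2857^1.5625 ≈ 9.7170
c_gold = f(k_gold) − (n + δ)·k_gold = 2.2673 − 0.084×9.7170 ≈ 1.4511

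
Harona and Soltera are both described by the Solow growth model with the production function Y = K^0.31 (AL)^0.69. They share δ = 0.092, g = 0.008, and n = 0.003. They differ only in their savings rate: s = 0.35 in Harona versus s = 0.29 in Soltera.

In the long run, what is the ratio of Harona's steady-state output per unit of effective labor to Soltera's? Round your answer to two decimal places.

Steady-state y* = [s/(n + g + δ)]^(α/(1−α)), so the ratio is [ (s_H/(n + g + δ)_H) / (s_S/(n + g + δ)_S) ]^0.4493.
s_H/(n + g + δ)_H = 0.35/0.103 = 3.3981; s_S/(n + g + δ)_S = 0.29/0.103 = 2.8155.
Ratio = (3.3981/2.8155)^0.4493 = 1.2069^0.4493 ≈ 1.0882

y*_H / y*_S ≈ 1.09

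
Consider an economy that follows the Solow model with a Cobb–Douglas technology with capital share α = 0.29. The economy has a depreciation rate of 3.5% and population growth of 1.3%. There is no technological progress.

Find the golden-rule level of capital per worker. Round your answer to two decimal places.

k_gold ≈ 12.60

The golden rule sets f'(k) = n + δ, i.e. α·k^(α−1) = n + δ.
So k^(1−α) = α / (n + δ) = 0.29 / 0.048 = 6.0417.
k_gold = 6.0417^(1/0.71) ≈ 12.5958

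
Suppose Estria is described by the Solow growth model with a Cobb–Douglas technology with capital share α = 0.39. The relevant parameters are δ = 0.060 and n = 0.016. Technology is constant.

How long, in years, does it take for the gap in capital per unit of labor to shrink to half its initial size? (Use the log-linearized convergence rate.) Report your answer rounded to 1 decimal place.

half-life ≈ 15.0 years

Near the steady state the convergence rate is λ = (1 − α)(n + δ).
λ = (1 − 0.39) × 0.076 = 0.61 × 0.076 = 0.04636
Half-life = ln 2 / λ = 0.6931 / 0.04636 ≈ 14.95 years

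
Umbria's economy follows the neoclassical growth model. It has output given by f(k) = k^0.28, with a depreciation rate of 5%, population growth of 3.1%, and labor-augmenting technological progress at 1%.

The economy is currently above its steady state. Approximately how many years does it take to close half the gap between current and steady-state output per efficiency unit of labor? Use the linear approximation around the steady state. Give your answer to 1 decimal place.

Near the steady state the convergence rate is λ = (1 − α)(n + g + δ).
λ = (1 − 0.28) × 0.091 = 0.72 × 0.091 = 0.06552
Half-life = ln 2 / λ = 0.6931 / 0.06552 ≈ 10.58 years

t_½ ≈ 10.6 years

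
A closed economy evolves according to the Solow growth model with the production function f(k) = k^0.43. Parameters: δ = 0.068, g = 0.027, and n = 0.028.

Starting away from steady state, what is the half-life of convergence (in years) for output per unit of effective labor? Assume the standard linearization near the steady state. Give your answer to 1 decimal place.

half-life ≈ 9.9 years

Near the steady state the convergence rate is λ = (1 − α)(n + g + δ).
λ = (1 − 0.43) × 0.123 = 0.57 × 0.123 = 0.07011
Half-life = ln 2 / λ = 0.6931 / 0.07011 ≈ 9.89 years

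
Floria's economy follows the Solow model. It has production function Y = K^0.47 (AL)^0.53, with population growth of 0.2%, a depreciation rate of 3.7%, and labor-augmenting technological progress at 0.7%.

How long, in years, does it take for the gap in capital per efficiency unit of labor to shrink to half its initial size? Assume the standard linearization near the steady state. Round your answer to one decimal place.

Near the steady state the convergence rate is λ = (1 − α)(n + g + δ).
λ = (1 − 0.47) × 0.046 = 0.53 × 0.046 = 0.02438
Half-life = ln 2 / λ = 0.6931 / 0.02438 ≈ 28.43 years

about 28.4 years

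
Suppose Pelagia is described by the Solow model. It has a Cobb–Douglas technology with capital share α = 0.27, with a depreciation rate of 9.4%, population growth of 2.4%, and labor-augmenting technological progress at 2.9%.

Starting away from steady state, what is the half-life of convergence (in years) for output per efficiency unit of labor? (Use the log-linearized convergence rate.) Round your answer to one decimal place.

about 6.5 years

Near the steady state the convergence rate is λ = (1 − α)(n + g + δ).
λ = (1 − 0.27) × 0.147 = 0.73 × 0.147 = 0.10731
Half-life = ln 2 / λ = 0.6931 / 0.10731 ≈ 6.46 years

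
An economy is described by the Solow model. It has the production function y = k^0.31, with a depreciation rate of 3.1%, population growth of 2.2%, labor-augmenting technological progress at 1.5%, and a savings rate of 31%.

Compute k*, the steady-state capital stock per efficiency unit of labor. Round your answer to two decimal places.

In steady state, investment equals break-even investment: s·k^α = (n + g + δ)·k.
Rearranging, k^(1−α) = s / (n + g + δ).
k^0.69 = 0.31 / (0.022 + 0.015 + 0.031) = 0.31 / 0.068 = 4.5588
k* = 4.5588^(1/0.69) ≈ 9.0127

k* = 9.01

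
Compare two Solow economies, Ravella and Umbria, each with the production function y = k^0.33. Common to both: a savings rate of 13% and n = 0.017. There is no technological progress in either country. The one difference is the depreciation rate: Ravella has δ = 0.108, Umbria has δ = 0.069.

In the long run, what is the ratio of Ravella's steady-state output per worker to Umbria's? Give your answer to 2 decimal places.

ratio ≈ 0.83

Steady-state y* = [s/(n + δ)]^(α/(1−α)), so the ratio is [ (s_R/(n + δ)_R) / (s_U/(n + δ)_U) ]^0.4925.
s_R/(n + δ)_R = 0.13/0.125 = 1.0400; s_U/(n + δ)_U = 0.13/0.086 = 1.5116.
Ratio = (1.0400/1.5116)^0.4925 = 0.6880^0.4925 ≈ 0.8318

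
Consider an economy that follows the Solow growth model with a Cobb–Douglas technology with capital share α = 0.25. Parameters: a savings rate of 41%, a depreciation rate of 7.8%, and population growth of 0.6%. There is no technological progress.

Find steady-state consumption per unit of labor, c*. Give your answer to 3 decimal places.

c* = 1.001

In steady state, investment equals break-even investment: s·k^α = (n + δ)·k.
Dividing both sides by k: k^(1−α) = s / (n + δ).
k^0.75 = 0.41 / (0.006 + 0.078) = 0.41 / 0.084 = 4.8810
k* = 4.8810^(1/0.75) ≈ 8.2796
y* = (k*)^α = 8.2796^0.25 ≈ 1.6963
c* = (1 − s)·y* = (1 − 0.41) × 1.6963 ≈ 1.0008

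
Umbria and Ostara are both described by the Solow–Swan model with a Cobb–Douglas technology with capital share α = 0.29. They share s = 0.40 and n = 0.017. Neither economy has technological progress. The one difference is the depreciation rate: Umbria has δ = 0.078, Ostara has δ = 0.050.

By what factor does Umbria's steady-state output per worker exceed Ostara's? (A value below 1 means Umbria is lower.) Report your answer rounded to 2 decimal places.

ratio ≈ 0.87

Steady-state y* = [s/(n + δ)]^(α/(1−α)), so the ratio is [ (s_U/(n + δ)_U) / (s_O/(n + δ)_O) ]^0.4085.
s_U/(n + δ)_U = 0.40/0.095 = 4.2105; s_O/(n + δ)_O = 0.40/0.067 = 5.9701.
Ratio = (4.2105/5.9701)^0.4085 = 0.7053^0.4085 ≈ 0.8671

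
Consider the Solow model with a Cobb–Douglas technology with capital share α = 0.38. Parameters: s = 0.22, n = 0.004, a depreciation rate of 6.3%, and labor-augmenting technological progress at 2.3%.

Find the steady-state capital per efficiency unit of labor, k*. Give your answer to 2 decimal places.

In steady state, investment equals break-even investment: s·k^α = (n + g + δ)·k.
Rearranging, k^(1−α) = s / (n + g + δ).
k^0.62 = 0.22 / (0.004 + 0.023 + 0.063) = 0.22 / 0.090 = 2.4444
k* = 2.4444^(1/0.62) ≈ 4.2275

k* ≈ 4.23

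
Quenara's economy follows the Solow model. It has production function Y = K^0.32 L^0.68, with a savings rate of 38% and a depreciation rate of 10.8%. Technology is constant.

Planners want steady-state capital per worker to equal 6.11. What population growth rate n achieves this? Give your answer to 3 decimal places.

In steady state, investment equals break-even investment: s·k^α = (n + δ)·k.
So s / (n + δ) = (k*)^(1−α) = 6.11^0.68 = 3.4238.
Therefore n + δ = s / 3.4238 = 0.38 / 3.4238 = 0.1110, so n = 0.1110 − 0.108 = 0.0030.

n ≈ 0.003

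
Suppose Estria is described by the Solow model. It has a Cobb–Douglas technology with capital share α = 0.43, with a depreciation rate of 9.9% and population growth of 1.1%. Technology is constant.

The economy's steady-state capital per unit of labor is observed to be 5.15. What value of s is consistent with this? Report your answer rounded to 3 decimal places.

s ≈ 0.280

In steady state, investment equals break-even investment: s·k^α = (n + δ)·k.
So s / (n + δ) = (k*)^(1−α) = 5.15^0.57 = 2.5452.
Therefore s = 2.5452 × (n + δ) = 2.5452 × 0.110 = 0.2800.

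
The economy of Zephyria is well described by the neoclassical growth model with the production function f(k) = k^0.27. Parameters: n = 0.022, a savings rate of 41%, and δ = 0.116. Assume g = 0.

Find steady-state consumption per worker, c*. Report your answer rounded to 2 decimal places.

c* = 0.88

Steady state requires s·f(k) = (n + δ)·k, i.e. s·k^α = (n + δ)·k.
Rearranging, k^(1−α) = s / (n + δ).
k^0.73 = 0.41 / (0.022 + 0.116) = 0.41 / 0.138 = 2.9710
k* = 2.9710^(1/0.73) ≈ 4.4444
y* = (k*)^α = 4.4444^0.27 ≈ 1.4959
c* = (1 − s)·y* = (1 − 0.41) × 1.4959 ≈ 0.8826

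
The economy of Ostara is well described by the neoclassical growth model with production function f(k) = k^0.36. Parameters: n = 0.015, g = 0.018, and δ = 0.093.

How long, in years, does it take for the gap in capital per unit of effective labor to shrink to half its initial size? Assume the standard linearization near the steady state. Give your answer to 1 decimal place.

half-life ≈ 8.6 years

Near the steady state the convergence rate is λ = (1 − α)(n + g + δ).
λ = (1 − 0.36) × 0.126 = 0.64 × 0.126 = 0.08064
Half-life = ln 2 / λ = 0.6931 / 0.08064 ≈ 8.59 years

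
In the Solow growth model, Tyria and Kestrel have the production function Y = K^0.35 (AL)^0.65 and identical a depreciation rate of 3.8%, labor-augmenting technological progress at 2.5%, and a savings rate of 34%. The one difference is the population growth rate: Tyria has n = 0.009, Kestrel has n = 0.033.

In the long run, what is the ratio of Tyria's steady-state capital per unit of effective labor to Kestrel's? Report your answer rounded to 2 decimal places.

Steady-state k* = [s/(n + g + δ)]^(1/(1−α)), so the ratio is [ (s_T/(n + g + δ)_T) / (s_K/(n + g + δ)_K) ]^1.5385.
s_T/(n + g + δ)_T = 0.34/0.072 = 4.7222; s_K/(n + g + δ)_K = 0.34/0.096 = 3.5417.
Ratio = (4.7222/3.5417)^1.5385 = 1.3333^1.5385 ≈ 1.5567

k*_T / k*_K ≈ 1.56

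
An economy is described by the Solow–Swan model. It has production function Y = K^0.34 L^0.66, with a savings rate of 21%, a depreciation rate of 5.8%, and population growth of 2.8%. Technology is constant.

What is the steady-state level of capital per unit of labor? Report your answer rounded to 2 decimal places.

Steady state requires s·f(k) = (n + δ)·k, i.e. s·k^α = (n + δ)·k.
Rearranging, k^(1−α) = s / (n + δ).
k^0.66 = 0.21 / (0.028 + 0.058) = 0.21 / 0.086 = 2.4419
k* = 2.4419^(1/0.66) ≈ 3.8678

k* = 3.87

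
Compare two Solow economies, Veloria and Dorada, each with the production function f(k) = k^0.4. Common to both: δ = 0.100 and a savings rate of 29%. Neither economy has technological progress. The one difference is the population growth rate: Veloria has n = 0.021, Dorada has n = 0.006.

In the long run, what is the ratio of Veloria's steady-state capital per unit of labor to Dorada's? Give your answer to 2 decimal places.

k*_V / k*_D ≈ 0.80

Steady-state k* = [s/(n + δ)]^(1/(1−α)), so the ratio is [ (s_V/(n + δ)_V) / (s_D/(n + δ)_D) ]^1.6667.
s_V/(n + δ)_V = 0.29/0.121 = 2.3967; s_D/(n + δ)_D = 0.29/0.106 = 2.7358.
Ratio = (2.3967/2.7358)^1.6667 = 0.8761^1.6667 ≈ 0.8021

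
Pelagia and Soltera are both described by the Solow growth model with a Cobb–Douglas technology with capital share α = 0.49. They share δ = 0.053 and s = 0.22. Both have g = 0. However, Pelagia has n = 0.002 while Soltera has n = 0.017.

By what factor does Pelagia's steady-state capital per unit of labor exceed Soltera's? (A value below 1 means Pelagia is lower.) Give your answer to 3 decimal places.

ratio ≈ 1.605

Steady-state k* = [s/(n + δ)]^(1/(1−α)), so the ratio is [ (s_P/(n + δ)_P) / (s_S/(n + δ)_S) ]^1.9608.
s_P/(n + δ)_P = 0.22/0.055 = 4.0000; s_S/(n + δ)_S = 0.22/0.070 = 3.1429.
Ratio = (4.0000/3.1429)^1.9608 = 1.2727^1.9608 ≈ 1.6045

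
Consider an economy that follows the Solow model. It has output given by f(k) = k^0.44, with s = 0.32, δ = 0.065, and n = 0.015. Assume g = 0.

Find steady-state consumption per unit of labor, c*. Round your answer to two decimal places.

c* ≈ 2.02

Steady state requires s·f(k) = (n + δ)·k, i.e. s·k^α = (n + δ)·k.
Dividing both sides by k: k^(1−α) = s / (n + δ).
k^0.56 = 0.32 / (0.015 + 0.065) = 0.32 / 0.080 = 4.0000
k* = 4.0000^(1/0.56) ≈ 11.8880
y* = (k*)^α = 11.8880^0.44 ≈ 2.9720
c* = (1 − s)·y* = (1 − 0.32) × 2.9720 ≈ 2.0210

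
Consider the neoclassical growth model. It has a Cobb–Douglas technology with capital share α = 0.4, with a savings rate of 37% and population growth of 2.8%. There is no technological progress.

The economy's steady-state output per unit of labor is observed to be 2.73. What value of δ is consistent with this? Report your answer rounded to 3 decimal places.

δ ≈ 0.054

Steady state requires s·f(k) = (n + δ)·k, i.e. s·k^α = (n + δ)·k.
Since y* = [s/(n + δ)]^(α/(1−α)), we have s/(n + δ) = (y*)^((1−α)/α) = 2.73^1.5 = 4.5107.
Therefore n + δ = s / 4.5107 = 0.37 / 4.5107 = 0.0820, so δ = 0.0820 − 0.028 = 0.0540.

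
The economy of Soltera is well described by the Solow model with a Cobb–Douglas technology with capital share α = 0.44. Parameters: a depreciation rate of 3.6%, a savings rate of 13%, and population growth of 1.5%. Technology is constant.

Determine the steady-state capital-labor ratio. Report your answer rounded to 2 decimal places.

k* ≈ 5.32

Steady state requires s·f(k) = (n + δ)·k, i.e. s·k^α = (n + δ)·k.
Dividing both sides by k: k^(1−α) = s / (n + δ).
k^0.56 = 0.13 / (0.015 + 0.036) = 0.13 / 0.051 = 2.5490
k* = 2.5490^(1/0.56) ≈ 5.3169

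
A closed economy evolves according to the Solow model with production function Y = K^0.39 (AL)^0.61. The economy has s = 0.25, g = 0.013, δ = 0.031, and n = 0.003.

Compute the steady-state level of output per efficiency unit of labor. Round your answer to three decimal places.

In steady state, investment equals break-even investment: s·k^α = (n + g + δ)·k.
Rearranging, k^(1−α) = s / (n + g + δ).
k^0.61 = 0.25 / (0.003 + 0.013 + 0.031) = 0.25 / 0.047 = 5.3191
k* = 5.3191^(1/0.61) ≈ 15.4846
y* = (k*)^α = 15.4846^0.39 ≈ 2.9111

y* = 2.911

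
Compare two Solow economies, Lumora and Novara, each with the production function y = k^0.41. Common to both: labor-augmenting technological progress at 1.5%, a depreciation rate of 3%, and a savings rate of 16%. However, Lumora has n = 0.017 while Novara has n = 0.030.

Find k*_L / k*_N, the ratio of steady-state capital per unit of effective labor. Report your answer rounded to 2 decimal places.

Steady-state k* = [s/(n + g + δ)]^(1/(1−α)), so the ratio is [ (s_L/(n + g + δ)_L) / (s_N/(n + g + δ)_N) ]^1.6949.
s_L/(n + g + δ)_L = 0.16/0.062 = 2.5806; s_N/(n + g + δ)_N = 0.16/0.075 = 2.1333.
Ratio = (2.5806/2.1333)^1.6949 = 1.2097^1.6949 ≈ 1.3808

k*_L / k*_N ≈ 1.38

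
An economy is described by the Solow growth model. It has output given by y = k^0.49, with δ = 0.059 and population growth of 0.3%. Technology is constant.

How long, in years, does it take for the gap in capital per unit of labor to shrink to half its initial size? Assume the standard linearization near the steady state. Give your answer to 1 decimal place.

about 21.9 years

Near the steady state the convergence rate is λ = (1 − α)(n + δ).
λ = (1 − 0.49) × 0.062 = 0.51 × 0.062 = 0.03162
Half-life = ln 2 / λ = 0.6931 / 0.03162 ≈ 21.92 years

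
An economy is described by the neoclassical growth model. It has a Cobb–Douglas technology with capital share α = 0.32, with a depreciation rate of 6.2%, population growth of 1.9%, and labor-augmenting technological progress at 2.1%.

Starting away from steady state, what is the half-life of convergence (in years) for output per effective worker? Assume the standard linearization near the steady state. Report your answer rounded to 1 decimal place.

half-life ≈ 10.0 years

Near the steady state the convergence rate is λ = (1 − α)(n + g + δ).
λ = (1 − 0.32) × 0.102 = 0.68 × 0.102 = 0.06936
Half-life = ln 2 / λ = 0.6931 / 0.06936 ≈ 9.99 years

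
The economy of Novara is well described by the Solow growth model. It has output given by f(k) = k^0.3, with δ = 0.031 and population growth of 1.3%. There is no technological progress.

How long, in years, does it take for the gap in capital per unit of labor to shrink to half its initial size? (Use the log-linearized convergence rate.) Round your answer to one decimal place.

half-life ≈ 22.5 years

Near the steady state the convergence rate is λ = (1 − α)(n + δ).
λ = (1 − 0.3) × 0.044 = 0.7 × 0.044 = 0.0308
Half-life = ln 2 / λ = 0.6931 / 0.0308 ≈ 22.50 years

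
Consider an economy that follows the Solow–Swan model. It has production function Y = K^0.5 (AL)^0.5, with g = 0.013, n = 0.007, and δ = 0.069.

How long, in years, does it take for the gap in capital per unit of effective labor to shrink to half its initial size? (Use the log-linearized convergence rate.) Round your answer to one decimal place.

t_½ ≈ 15.6 years

Near the steady state the convergence rate is λ = (1 − α)(n + g + δ).
λ = (1 − 0.5) × 0.089 = 0.5 × 0.089 = 0.0445
Half-life = ln 2 / λ = 0.6931 / 0.0445 ≈ 15.58 years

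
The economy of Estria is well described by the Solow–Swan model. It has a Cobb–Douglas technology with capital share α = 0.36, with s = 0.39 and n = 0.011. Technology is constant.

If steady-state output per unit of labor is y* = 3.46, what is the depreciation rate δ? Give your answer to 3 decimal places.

δ ≈ 0.032

In steady state, investment equals break-even investment: s·k^α = (n + δ)·k.
Since y* = [s/(n + δ)]^(α/(1−α)), we have s/(n + δ) = (y*)^((1−α)/α) = 3.46^1.7778 = 9.0859.
Therefore n + δ = s / 9.0859 = 0.39 / 9.0859 = 0.0429, so δ = 0.0429 − 0.011 = 0.0319.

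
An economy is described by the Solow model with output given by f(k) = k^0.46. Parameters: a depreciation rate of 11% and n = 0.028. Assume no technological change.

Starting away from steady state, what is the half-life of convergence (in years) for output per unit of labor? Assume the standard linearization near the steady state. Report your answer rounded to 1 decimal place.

t_½ ≈ 9.3 years

Near the steady state the convergence rate is λ = (1 − α)(n + δ).
λ = (1 − 0.46) × 0.138 = 0.54 × 0.138 = 0.07452
Half-life = ln 2 / λ = 0.6931 / 0.07452 ≈ 9.30 years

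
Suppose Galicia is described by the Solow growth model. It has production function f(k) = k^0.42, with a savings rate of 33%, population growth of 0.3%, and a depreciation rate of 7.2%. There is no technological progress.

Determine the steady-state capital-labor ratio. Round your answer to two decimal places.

k* ≈ 12.86

In steady state, investment equals break-even investment: s·k^α = (n + δ)·k.
Rearranging, k^(1−α) = s / (n + δ).
k^0.58 = 0.33 / (0.003 + 0.072) = 0.33 / 0.075 = 4.4000
k* = 4.4000^(1/0.58) ≈ 12.8647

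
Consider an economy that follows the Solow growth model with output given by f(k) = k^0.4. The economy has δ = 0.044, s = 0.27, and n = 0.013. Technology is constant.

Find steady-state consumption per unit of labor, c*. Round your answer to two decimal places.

c* ≈ 2.06

Steady state requires s·f(k) = (n + δ)·k, i.e. s·k^α = (n + δ)·k.
Dividing both sides by k: k^(1−α) = s / (n + δ).
k^0.6 = 0.27 / (0.013 + 0.044) = 0.27 / 0.057 = 4.7368
k* = 4.7368^(1/0.6) ≈ 13.3601
y* = (k*)^α = 13.3601^0.4 ≈ 2.8205
c* = (1 − s)·y* = (1 − 0.27) × 2.8205 ≈ 2.0590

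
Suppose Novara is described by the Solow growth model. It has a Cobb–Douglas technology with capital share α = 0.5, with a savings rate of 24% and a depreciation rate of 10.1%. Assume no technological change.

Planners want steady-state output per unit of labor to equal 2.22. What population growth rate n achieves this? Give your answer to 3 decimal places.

At the steady state, Δk = 0, so s·k^α = (n + δ)·k.
Since y* = [s/(n + δ)]^(α/(1−α)), we have s/(n + δ) = (y*)^((1−α)/α) = 2.22^1 = 2.2200.
Therefore n + δ = s / 2.2200 = 0.24 / 2.2200 = 0.1081, so n = 0.1081 − 0.101 = 0.0071.

n ≈ 0.007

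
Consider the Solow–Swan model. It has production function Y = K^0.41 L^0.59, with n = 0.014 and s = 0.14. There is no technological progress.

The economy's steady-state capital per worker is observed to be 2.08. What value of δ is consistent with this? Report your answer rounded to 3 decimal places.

δ ≈ 0.077

In steady state, investment equals break-even investment: s·k^α = (n + δ)·k.
So s / (n + δ) = (k*)^(1−α) = 2.08^0.59 = 1.5405.
Therefore n + δ = s / 1.5405 = 0.14 / 1.5405 = 0.0909, so δ = 0.0909 − 0.014 = 0.0769.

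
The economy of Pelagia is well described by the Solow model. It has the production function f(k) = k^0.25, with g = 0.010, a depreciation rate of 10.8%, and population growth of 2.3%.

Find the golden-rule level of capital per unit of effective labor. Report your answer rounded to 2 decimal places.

The golden rule sets f'(k) = n + g + δ, i.e. α·k^(α−1) = n + g + δ.
So k^(1−α) = α / (n + g + δ) = 0.25 / 0.141 = 1.7730.
k_gold = 1.7730^(1/0.75) ≈ 2.1459

k_gold ≈ 2.15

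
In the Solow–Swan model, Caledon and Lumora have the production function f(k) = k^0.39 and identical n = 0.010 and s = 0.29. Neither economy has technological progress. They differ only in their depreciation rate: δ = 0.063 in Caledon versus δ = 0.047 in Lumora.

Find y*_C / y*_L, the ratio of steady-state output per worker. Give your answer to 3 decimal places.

ratio ≈ 0.854

Steady-state y* = [s/(n + δ)]^(α/(1−α)), so the ratio is [ (s_C/(n + δ)_C) / (s_L/(n + δ)_L) ]^0.6393.
s_C/(n + δ)_C = 0.29/0.073 = 3.9726; s_L/(n + δ)_L = 0.29/0.057 = 5.0877.
Ratio = (3.9726/5.0877)^0.6393 = 0.7808^0.6393 ≈ 0.8537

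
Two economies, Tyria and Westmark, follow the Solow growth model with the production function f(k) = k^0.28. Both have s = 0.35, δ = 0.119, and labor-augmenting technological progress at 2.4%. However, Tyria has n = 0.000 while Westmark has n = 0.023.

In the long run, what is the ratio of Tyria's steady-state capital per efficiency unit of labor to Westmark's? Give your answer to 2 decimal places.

k*_T / k*_W ≈ 1.23

Steady-state k* = [s/(n + g + δ)]^(1/(1−α)), so the ratio is [ (s_T/(n + g + δ)_T) / (s_W/(n + g + δ)_W) ]^1.3889.
s_T/(n + g + δ)_T = 0.35/0.143 = 2.4476; s_W/(n + g + δ)_W = 0.35/0.166 = 2.1084.
Ratio = (2.4476/2.1084)^1.3889 = 1.1609^1.3889 ≈ 1.2303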